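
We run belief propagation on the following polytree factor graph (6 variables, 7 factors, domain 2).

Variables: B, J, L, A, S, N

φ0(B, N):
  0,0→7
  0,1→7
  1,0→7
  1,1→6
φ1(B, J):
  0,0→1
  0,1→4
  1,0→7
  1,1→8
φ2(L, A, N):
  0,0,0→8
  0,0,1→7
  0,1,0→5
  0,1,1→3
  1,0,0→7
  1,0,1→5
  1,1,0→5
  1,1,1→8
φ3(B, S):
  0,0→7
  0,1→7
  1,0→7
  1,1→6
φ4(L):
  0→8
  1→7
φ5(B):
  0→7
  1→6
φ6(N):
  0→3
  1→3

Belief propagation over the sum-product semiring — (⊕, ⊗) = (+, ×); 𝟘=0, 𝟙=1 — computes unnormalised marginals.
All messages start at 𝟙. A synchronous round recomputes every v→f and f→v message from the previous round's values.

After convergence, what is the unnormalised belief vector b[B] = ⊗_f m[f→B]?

b[B] = [3694110, 8220420]

init: all messages = 𝟙 over 2 values
r1 m[φ0→B] = [14, 13]
r1 m[φ0→N] = [14, 13]
r1 m[φ1→B] = [5, 15]
r1 m[φ1→J] = [8, 12]
r1 m[φ2→L] = [23, 25]
r1 m[φ2→A] = [27, 21]
r1 m[φ2→N] = [25, 23]
r1 m[φ3→B] = [14, 13]
r1 m[φ3→S] = [14, 13]
r1 m[φ4→L] = [8, 7]
r1 m[φ5→B] = [7, 6]
r1 m[φ6→N] = [3, 3]
r1 m[B→φ0] = [1, 1]
r1 m[B→φ1] = [1, 1]
r1 m[B→φ3] = [1, 1]
r1 m[B→φ5] = [1, 1]
r1 m[J→φ1] = [1, 1]
r1 m[L→φ2] = [1, 1]
r1 m[L→φ4] = [1, 1]
r1 m[A→φ2] = [1, 1]
r1 m[S→φ3] = [1, 1]
r1 m[N→φ0] = [1, 1]
r1 m[N→φ2] = [1, 1]
r1 m[N→φ6] = [1, 1]
r2 m[φ0→B] = [14, 13]
r2 m[φ0→N] = [14, 13]
r2 m[φ1→B] = [5, 15]
r2 m[φ1→J] = [8, 12]
r2 m[φ2→L] = [23, 25]
r2 m[φ2→A] = [27, 21]
r2 m[φ2→N] = [25, 23]
r2 m[φ3→B] = [14, 13]
r2 m[φ3→S] = [14, 13]
r2 m[φ4→L] = [8, 7]
r2 m[φ5→B] = [7, 6]
r2 m[φ6→N] = [3, 3]
r2 m[B→φ0] = [490, 1170]
r2 m[B→φ1] = [1372, 1014]
r2 m[B→φ3] = [490, 1170]
r2 m[B→φ5] = [980, 2535]
r2 m[J→φ1] = [1, 1]
r2 m[L→φ2] = [8, 7]
r2 m[L→φ4] = [23, 25]
r2 m[A→φ2] = [1, 1]
r2 m[S→φ3] = [1, 1]
r2 m[N→φ0] = [75, 69]
r2 m[N→φ2] = [42, 39]
r2 m[N→φ6] = [350, 299]
r3 m[φ0→B] = [1008, 939]
r3 m[φ0→N] = [11620, 10450]
r3 m[φ1→B] = [5, 15]
r3 m[φ1→J] = [8470, 13600]
r3 m[φ2→L] = [936, 1011]
r3 m[φ2→A] = [8295, 6270]
r3 m[φ2→N] = [188, 171]
r3 m[φ3→B] = [14, 13]
r3 m[φ3→S] = [11620, 10450]
r3 m[φ4→L] = [8, 7]
r3 m[φ5→B] = [7, 6]
r3 m[φ6→N] = [3, 3]
r3 m[B→φ0] = [490, 1170]
r3 m[B→φ1] = [1372, 1014]
r3 m[B→φ3] = [490, 1170]
r3 m[B→φ5] = [980, 2535]
r3 m[J→φ1] = [1, 1]
r3 m[L→φ2] = [8, 7]
r3 m[L→φ4] = [23, 25]
r3 m[A→φ2] = [1, 1]
r3 m[S→φ3] = [1, 1]
r3 m[N→φ0] = [75, 69]
r3 m[N→φ2] = [42, 39]
r3 m[N→φ6] = [350, 299]
r4 m[φ0→B] = [1008, 939]
r4 m[φ0→N] = [11620, 10450]
r4 m[φ1→B] = [5, 15]
r4 m[φ1→J] = [8470, 13600]
r4 m[φ2→L] = [936, 1011]
r4 m[φ2→A] = [8295, 6270]
r4 m[φ2→N] = [188, 171]
r4 m[φ3→B] = [14, 13]
r4 m[φ3→S] = [11620, 10450]
r4 m[φ4→L] = [8, 7]
r4 m[φ5→B] = [7, 6]
r4 m[φ6→N] = [3, 3]
r4 m[B→φ0] = [490, 1170]
r4 m[B→φ1] = [98784, 73242]
r4 m[B→φ3] = [35280, 84510]
r4 m[B→φ5] = [70560, 183105]
r4 m[J→φ1] = [1, 1]
r4 m[L→φ2] = [8, 7]
r4 m[L→φ4] = [936, 1011]
r4 m[A→φ2] = [1, 1]
r4 m[S→φ3] = [1, 1]
r4 m[N→φ0] = [564, 513]
r4 m[N→φ2] = [34860, 31350]
r4 m[N→φ6] = [2184560, 1786950]
r5 m[φ0→B] = [7539, 7026]
r5 m[φ0→N] = [11620, 10450]
r5 m[φ1→B] = [5, 15]
r5 m[φ1→J] = [611478, 981072]
r5 m[φ2→L] = [766680, 825870]
r5 m[φ2→A] = [6792030, 5122500]
r5 m[φ2→N] = [188, 171]
r5 m[φ3→B] = [14, 13]
r5 m[φ3→S] = [838530, 754020]
r5 m[φ4→L] = [8, 7]
r5 m[φ5→B] = [7, 6]
r5 m[φ6→N] = [3, 3]
r5 m[B→φ0] = [490, 1170]
r5 m[B→φ1] = [98784, 73242]
r5 m[B→φ3] = [35280, 84510]
r5 m[B→φ5] = [70560, 183105]
r5 m[J→φ1] = [1, 1]
r5 m[L→φ2] = [8, 7]
r5 m[L→φ4] = [936, 1011]
r5 m[A→φ2] = [1, 1]
r5 m[S→φ3] = [1, 1]
r5 m[N→φ0] = [564, 513]
r5 m[N→φ2] = [34860, 31350]
r5 m[N→φ6] = [2184560, 1786950]
r6 m[φ0→B] = [7539, 7026]
r6 m[φ0→N] = [11620, 10450]
r6 m[φ1→B] = [5, 15]
r6 m[φ1→J] = [611478, 981072]
r6 m[φ2→L] = [766680, 825870]
r6 m[φ2→A] = [6792030, 5122500]
r6 m[φ2→N] = [188, 171]
r6 m[φ3→B] = [14, 13]
r6 m[φ3→S] = [838530, 754020]
r6 m[φ4→L] = [8, 7]
r6 m[φ5→B] = [7, 6]
r6 m[φ6→N] = [3, 3]
r6 m[B→φ0] = [490, 1170]
r6 m[B→φ1] = [738822, 548028]
r6 m[B→φ3] = [263865, 632340]
r6 m[B→φ5] = [527730, 1370070]
r6 m[J→φ1] = [1, 1]
r6 m[L→φ2] = [8, 7]
r6 m[L→φ4] = [766680, 825870]
r6 m[A→φ2] = [1, 1]
r6 m[S→φ3] = [1, 1]
r6 m[N→φ0] = [564, 513]
r6 m[N→φ2] = [34860, 31350]
r6 m[N→φ6] = [2184560, 1786950]
r7 m[φ0→B] = [7539, 7026]
r7 m[φ0→N] = [11620, 10450]
r7 m[φ1→B] = [5, 15]
r7 m[φ1→J] = [4575018, 7339512]
r7 m[φ2→L] = [766680, 825870]
r7 m[φ2→A] = [6792030, 5122500]
r7 m[φ2→N] = [188, 171]
r7 m[φ3→B] = [14, 13]
r7 m[φ3→S] = [6273435, 5641095]
r7 m[φ4→L] = [8, 7]
r7 m[φ5→B] = [7, 6]
r7 m[φ6→N] = [3, 3]
r7 m[B→φ0] = [490, 1170]
r7 m[B→φ1] = [738822, 548028]
r7 m[B→φ3] = [263865, 632340]
r7 m[B→φ5] = [527730, 1370070]
r7 m[J→φ1] = [1, 1]
r7 m[L→φ2] = [8, 7]
r7 m[L→φ4] = [766680, 825870]
r7 m[A→φ2] = [1, 1]
r7 m[S→φ3] = [1, 1]
r7 m[N→φ0] = [564, 513]
r7 m[N→φ2] = [34860, 31350]
r7 m[N→φ6] = [2184560, 1786950]
r8 m[φ0→B] = [7539, 7026]
r8 m[φ0→N] = [11620, 10450]
r8 m[φ1→B] = [5, 15]
r8 m[φ1→J] = [4575018, 7339512]
r8 m[φ2→L] = [766680, 825870]
r8 m[φ2→A] = [6792030, 5122500]
r8 m[φ2→N] = [188, 171]
r8 m[φ3→B] = [14, 13]
r8 m[φ3→S] = [6273435, 5641095]
r8 m[φ4→L] = [8, 7]
r8 m[φ5→B] = [7, 6]
r8 m[φ6→N] = [3, 3]
r8 m[B→φ0] = [490, 1170]
r8 m[B→φ1] = [738822, 548028]
r8 m[B→φ3] = [263865, 632340]
r8 m[B→φ5] = [527730, 1370070]
r8 m[J→φ1] = [1, 1]
r8 m[L→φ2] = [8, 7]
r8 m[L→φ4] = [766680, 825870]
r8 m[A→φ2] = [1, 1]
r8 m[S→φ3] = [1, 1]
r8 m[N→φ0] = [564, 513]
r8 m[N→φ2] = [34860, 31350]
r8 m[N→φ6] = [2184560, 1786950]
fixed point reached at round 8
b[B] = ⊗ incoming = [3694110, 8220420]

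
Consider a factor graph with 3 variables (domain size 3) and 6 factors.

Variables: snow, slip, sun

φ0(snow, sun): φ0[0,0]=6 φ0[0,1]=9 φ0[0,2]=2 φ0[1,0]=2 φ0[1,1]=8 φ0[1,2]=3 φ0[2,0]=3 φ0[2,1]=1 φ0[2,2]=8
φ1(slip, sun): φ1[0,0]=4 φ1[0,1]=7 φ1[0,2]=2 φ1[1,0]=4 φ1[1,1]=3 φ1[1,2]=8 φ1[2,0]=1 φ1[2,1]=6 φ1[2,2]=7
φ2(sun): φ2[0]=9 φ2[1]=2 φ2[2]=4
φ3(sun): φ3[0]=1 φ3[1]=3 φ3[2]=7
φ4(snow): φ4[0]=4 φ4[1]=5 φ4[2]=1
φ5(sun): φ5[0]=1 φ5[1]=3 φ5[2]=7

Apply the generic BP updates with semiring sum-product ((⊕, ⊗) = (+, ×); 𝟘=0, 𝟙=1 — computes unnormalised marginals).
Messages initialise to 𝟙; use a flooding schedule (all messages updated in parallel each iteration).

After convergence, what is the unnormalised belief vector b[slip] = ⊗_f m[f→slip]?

b[slip] = [23186, 54098, 51181]

init: all messages = 𝟙 over 3 values
r1 m[φ0→snow] = [17, 13, 12]
r1 m[φ0→sun] = [11, 18, 13]
r1 m[φ1→slip] = [13, 15, 14]
r1 m[φ1→sun] = [9, 16, 17]
r1 m[φ2→sun] = [9, 2, 4]
r1 m[φ3→sun] = [1, 3, 7]
r1 m[φ4→snow] = [4, 5, 1]
r1 m[φ5→sun] = [1, 3, 7]
r1 m[snow→φ0] = [1, 1, 1]
r1 m[snow→φ4] = [1, 1, 1]
r1 m[slip→φ1] = [1, 1, 1]
r1 m[sun→φ0] = [1, 1, 1]
r1 m[sun→φ1] = [1, 1, 1]
r1 m[sun→φ2] = [1, 1, 1]
r1 m[sun→φ3] = [1, 1, 1]
r1 m[sun→φ5] = [1, 1, 1]
r2 m[φ0→snow] = [17, 13, 12]
r2 m[φ0→sun] = [11, 18, 13]
r2 m[φ1→slip] = [13, 15, 14]
r2 m[φ1→sun] = [9, 16, 17]
r2 m[φ2→sun] = [9, 2, 4]
r2 m[φ3→sun] = [1, 3, 7]
r2 m[φ4→snow] = [4, 5, 1]
r2 m[φ5→sun] = [1, 3, 7]
r2 m[snow→φ0] = [4, 5, 1]
r2 m[snow→φ4] = [17, 13, 12]
r2 m[slip→φ1] = [1, 1, 1]
r2 m[sun→φ0] = [81, 288, 3332]
r2 m[sun→φ1] = [99, 324, 2548]
r2 m[sun→φ2] = [99, 2592, 10829]
r2 m[sun→φ3] = [891, 1728, 6188]
r2 m[sun→φ5] = [891, 1728, 6188]
r3 m[φ0→snow] = [9742, 12462, 27187]
r3 m[φ0→sun] = [37, 77, 31]
r3 m[φ1→slip] = [7760, 21752, 19879]
r3 m[φ1→sun] = [9, 16, 17]
r3 m[φ2→sun] = [9, 2, 4]
r3 m[φ3→sun] = [1, 3, 7]
r3 m[φ4→snow] = [4, 5, 1]
r3 m[φ5→sun] = [1, 3, 7]
r3 m[snow→φ0] = [4, 5, 1]
r3 m[snow→φ4] = [17, 13, 12]
r3 m[slip→φ1] = [1, 1, 1]
r3 m[sun→φ0] = [81, 288, 3332]
r3 m[sun→φ1] = [99, 324, 2548]
r3 m[sun→φ2] = [99, 2592, 10829]
r3 m[sun→φ3] = [891, 1728, 6188]
r3 m[sun→φ5] = [891, 1728, 6188]
r4 m[φ0→snow] = [9742, 12462, 27187]
r4 m[φ0→sun] = [37, 77, 31]
r4 m[φ1→slip] = [7760, 21752, 19879]
r4 m[φ1→sun] = [9, 16, 17]
r4 m[φ2→sun] = [9, 2, 4]
r4 m[φ3→sun] = [1, 3, 7]
r4 m[φ4→snow] = [4, 5, 1]
r4 m[φ5→sun] = [1, 3, 7]
r4 m[snow→φ0] = [4, 5, 1]
r4 m[snow→φ4] = [9742, 12462, 27187]
r4 m[slip→φ1] = [1, 1, 1]
r4 m[sun→φ0] = [81, 288, 3332]
r4 m[sun→φ1] = [333, 1386, 6076]
r4 m[sun→φ2] = [333, 11088, 25823]
r4 m[sun→φ3] = [2997, 7392, 14756]
r4 m[sun→φ5] = [2997, 7392, 14756]
r5 m[φ0→snow] = [9742, 12462, 27187]
r5 m[φ0→sun] = [37, 77, 31]
r5 m[φ1→slip] = [23186, 54098, 51181]
r5 m[φ1→sun] = [9, 16, 17]
r5 m[φ2→sun] = [9, 2, 4]
r5 m[φ3→sun] = [1, 3, 7]
r5 m[φ4→snow] = [4, 5, 1]
r5 m[φ5→sun] = [1, 3, 7]
r5 m[snow→φ0] = [4, 5, 1]
r5 m[snow→φ4] = [9742, 12462, 27187]
r5 m[slip→φ1] = [1, 1, 1]
r5 m[sun→φ0] = [81, 288, 3332]
r5 m[sun→φ1] = [333, 1386, 6076]
r5 m[sun→φ2] = [333, 11088, 25823]
r5 m[sun→φ3] = [2997, 7392, 14756]
r5 m[sun→φ5] = [2997, 7392, 14756]
r6 m[φ0→snow] = [9742, 12462, 27187]
r6 m[φ0→sun] = [37, 77, 31]
r6 m[φ1→slip] = [23186, 54098, 51181]
r6 m[φ1→sun] = [9, 16, 17]
r6 m[φ2→sun] = [9, 2, 4]
r6 m[φ3→sun] = [1, 3, 7]
r6 m[φ4→snow] = [4, 5, 1]
r6 m[φ5→sun] = [1, 3, 7]
r6 m[snow→φ0] = [4, 5, 1]
r6 m[snow→φ4] = [9742, 12462, 27187]
r6 m[slip→φ1] = [1, 1, 1]
r6 m[sun→φ0] = [81, 288, 3332]
r6 m[sun→φ1] = [333, 1386, 6076]
r6 m[sun→φ2] = [333, 11088, 25823]
r6 m[sun→φ3] = [2997, 7392, 14756]
r6 m[sun→φ5] = [2997, 7392, 14756]
fixed point reached at round 6
b[slip] = ⊗ incoming = [23186, 54098, 51181]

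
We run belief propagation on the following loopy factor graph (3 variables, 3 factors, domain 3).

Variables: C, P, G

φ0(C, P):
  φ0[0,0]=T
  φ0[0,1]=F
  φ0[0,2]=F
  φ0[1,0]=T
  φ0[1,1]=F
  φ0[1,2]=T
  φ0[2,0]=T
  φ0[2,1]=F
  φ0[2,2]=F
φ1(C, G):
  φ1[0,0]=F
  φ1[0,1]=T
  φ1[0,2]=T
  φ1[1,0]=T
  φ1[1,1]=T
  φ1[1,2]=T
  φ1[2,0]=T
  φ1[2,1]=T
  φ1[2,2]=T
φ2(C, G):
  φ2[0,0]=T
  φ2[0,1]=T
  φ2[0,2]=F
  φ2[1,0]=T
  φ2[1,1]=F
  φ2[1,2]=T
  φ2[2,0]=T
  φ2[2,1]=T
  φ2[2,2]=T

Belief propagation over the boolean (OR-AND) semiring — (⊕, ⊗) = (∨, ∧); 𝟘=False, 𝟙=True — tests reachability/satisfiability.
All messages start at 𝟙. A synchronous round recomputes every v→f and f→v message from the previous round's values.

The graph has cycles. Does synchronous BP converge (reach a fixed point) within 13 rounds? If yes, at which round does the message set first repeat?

CONVERGED at round 2

init: all messages = 𝟙 over 3 values
r1 m[φ0→C] = [T, T, T]
r1 m[φ0→P] = [T, F, T]
r1 m[φ1→C] = [T, T, T]
r1 m[φ1→G] = [T, T, T]
r1 m[φ2→C] = [T, T, T]
r1 m[φ2→G] = [T, T, T]
r1 m[C→φ0] = [T, T, T]
r1 m[C→φ1] = [T, T, T]
r1 m[C→φ2] = [T, T, T]
r1 m[P→φ0] = [T, T, T]
r1 m[G→φ1] = [T, T, T]
r1 m[G→φ2] = [T, T, T]
r2 m[φ0→C] = [T, T, T]
r2 m[φ0→P] = [T, F, T]
r2 m[φ1→C] = [T, T, T]
r2 m[φ1→G] = [T, T, T]
r2 m[φ2→C] = [T, T, T]
r2 m[φ2→G] = [T, T, T]
r2 m[C→φ0] = [T, T, T]
r2 m[C→φ1] = [T, T, T]
r2 m[C→φ2] = [T, T, T]
r2 m[P→φ0] = [T, T, T]
r2 m[G→φ1] = [T, T, T]
r2 m[G→φ2] = [T, T, T]
fixed point reached at round 2
messages reach a fixed point at round 2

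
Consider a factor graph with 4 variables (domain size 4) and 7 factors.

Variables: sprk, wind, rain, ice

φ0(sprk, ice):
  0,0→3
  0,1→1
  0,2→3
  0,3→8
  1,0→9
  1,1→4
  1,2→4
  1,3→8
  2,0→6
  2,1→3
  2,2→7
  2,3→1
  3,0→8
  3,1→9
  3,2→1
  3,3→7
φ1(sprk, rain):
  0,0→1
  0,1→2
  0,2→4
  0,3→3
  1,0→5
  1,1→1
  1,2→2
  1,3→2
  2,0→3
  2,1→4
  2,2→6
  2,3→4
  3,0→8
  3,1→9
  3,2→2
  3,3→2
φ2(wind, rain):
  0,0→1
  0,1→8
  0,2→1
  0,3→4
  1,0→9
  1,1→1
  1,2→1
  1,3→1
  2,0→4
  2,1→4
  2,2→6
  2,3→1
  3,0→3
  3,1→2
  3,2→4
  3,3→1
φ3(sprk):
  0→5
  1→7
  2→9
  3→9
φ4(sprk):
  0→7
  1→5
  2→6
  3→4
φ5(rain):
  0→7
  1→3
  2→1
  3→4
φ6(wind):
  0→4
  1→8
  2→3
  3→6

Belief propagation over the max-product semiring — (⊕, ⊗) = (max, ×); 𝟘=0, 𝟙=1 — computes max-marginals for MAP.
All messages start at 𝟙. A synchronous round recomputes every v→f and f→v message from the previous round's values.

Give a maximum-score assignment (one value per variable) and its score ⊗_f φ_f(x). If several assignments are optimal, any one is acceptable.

assignment: (sprk=3, wind=1, rain=0, ice=1); score = 1306368

init: all messages = 𝟙 over 4 values
r1 m[φ0→sprk] = [8, 9, 7, 9]
r1 m[φ0→ice] = [9, 9, 7, 8]
r1 m[φ1→sprk] = [4, 5, 6, 9]
r1 m[φ1→rain] = [8, 9, 6, 4]
r1 m[φ2→wind] = [8, 9, 6, 4]
r1 m[φ2→rain] = [9, 8, 6, 4]
r1 m[φ3→sprk] = [5, 7, 9, 9]
r1 m[φ4→sprk] = [7, 5, 6, 4]
r1 m[φ5→rain] = [7, 3, 1, 4]
r1 m[φ6→wind] = [4, 8, 3, 6]
r1 m[sprk→φ0] = [1, 1, 1, 1]
r1 m[sprk→φ1] = [1, 1, 1, 1]
r1 m[sprk→φ3] = [1, 1, 1, 1]
r1 m[sprk→φ4] = [1, 1, 1, 1]
r1 m[wind→φ2] = [1, 1, 1, 1]
r1 m[wind→φ6] = [1, 1, 1, 1]
r1 m[rain→φ1] = [1, 1, 1, 1]
r1 m[rain→φ2] = [1, 1, 1, 1]
r1 m[rain→φ5] = [1, 1, 1, 1]
r1 m[ice→φ0] = [1, 1, 1, 1]
r2 m[φ0→sprk] = [8, 9, 7, 9]
r2 m[φ0→ice] = [9, 9, 7, 8]
r2 m[φ1→sprk] = [4, 5, 6, 9]
r2 m[φ1→rain] = [8, 9, 6, 4]
r2 m[φ2→wind] = [8, 9, 6, 4]
r2 m[φ2→rain] = [9, 8, 6, 4]
r2 m[φ3→sprk] = [5, 7, 9, 9]
r2 m[φ4→sprk] = [7, 5, 6, 4]
r2 m[φ5→rain] = [7, 3, 1, 4]
r2 m[φ6→wind] = [4, 8, 3, 6]
r2 m[sprk→φ0] = [140, 175, 324, 324]
r2 m[sprk→φ1] = [280, 315, 378, 324]
r2 m[sprk→φ3] = [224, 225, 252, 324]
r2 m[sprk→φ4] = [160, 315, 378, 729]
r2 m[wind→φ2] = [4, 8, 3, 6]
r2 m[wind→φ6] = [8, 9, 6, 4]
r2 m[rain→φ1] = [63, 24, 6, 16]
r2 m[rain→φ2] = [56, 27, 6, 16]
r2 m[rain→φ5] = [72, 72, 36, 16]
r2 m[ice→φ0] = [1, 1, 1, 1]
r3 m[φ0→sprk] = [8, 9, 7, 9]
r3 m[φ0→ice] = [2592, 2916, 2268, 2268]
r3 m[φ1→sprk] = [63, 315, 189, 504]
r3 m[φ1→rain] = [2592, 2916, 2268, 1512]
r3 m[φ2→wind] = [216, 504, 224, 168]
r3 m[φ2→rain] = [72, 32, 24, 16]
r3 m[φ3→sprk] = [5, 7, 9, 9]
r3 m[φ4→sprk] = [7, 5, 6, 4]
r3 m[φ5→rain] = [7, 3, 1, 4]
r3 m[φ6→wind] = [4, 8, 3, 6]
r3 m[sprk→φ0] = [140, 175, 324, 324]
r3 m[sprk→φ1] = [280, 315, 378, 324]
r3 m[sprk→φ3] = [224, 225, 252, 324]
r3 m[sprk→φ4] = [160, 315, 378, 729]
r3 m[wind→φ2] = [4, 8, 3, 6]
r3 m[wind→φ6] = [8, 9, 6, 4]
r3 m[rain→φ1] = [63, 24, 6, 16]
r3 m[rain→φ2] = [56, 27, 6, 16]
r3 m[rain→φ5] = [72, 72, 36, 16]
r3 m[ice→φ0] = [1, 1, 1, 1]
r4 m[φ0→sprk] = [8, 9, 7, 9]
r4 m[φ0→ice] = [2592, 2916, 2268, 2268]
r4 m[φ1→sprk] = [63, 315, 189, 504]
r4 m[φ1→rain] = [2592, 2916, 2268, 1512]
r4 m[φ2→wind] = [216, 504, 224, 168]
r4 m[φ2→rain] = [72, 32, 24, 16]
r4 m[φ3→sprk] = [5, 7, 9, 9]
r4 m[φ4→sprk] = [7, 5, 6, 4]
r4 m[φ5→rain] = [7, 3, 1, 4]
r4 m[φ6→wind] = [4, 8, 3, 6]
r4 m[sprk→φ0] = [2205, 11025, 10206, 18144]
r4 m[sprk→φ1] = [280, 315, 378, 324]
r4 m[sprk→φ3] = [3528, 14175, 7938, 18144]
r4 m[sprk→φ4] = [2520, 19845, 11907, 40824]
r4 m[wind→φ2] = [4, 8, 3, 6]
r4 m[wind→φ6] = [216, 504, 224, 168]
r4 m[rain→φ1] = [504, 96, 24, 64]
r4 m[rain→φ2] = [18144, 8748, 2268, 6048]
r4 m[rain→φ5] = [186624, 93312, 54432, 24192]
r4 m[ice→φ0] = [1, 1, 1, 1]
r5 m[φ0→sprk] = [8, 9, 7, 9]
r5 m[φ0→ice] = [145152, 163296, 71442, 127008]
r5 m[φ1→sprk] = [504, 2520, 1512, 4032]
r5 m[φ1→rain] = [2592, 2916, 2268, 1512]
r5 m[φ2→wind] = [69984, 163296, 72576, 54432]
r5 m[φ2→rain] = [72, 32, 24, 16]
r5 m[φ3→sprk] = [5, 7, 9, 9]
r5 m[φ4→sprk] = [7, 5, 6, 4]
r5 m[φ5→rain] = [7, 3, 1, 4]
r5 m[φ6→wind] = [4, 8, 3, 6]
r5 m[sprk→φ0] = [2205, 11025, 10206, 18144]
r5 m[sprk→φ1] = [280, 315, 378, 324]
r5 m[sprk→φ3] = [3528, 14175, 7938, 18144]
r5 m[sprk→φ4] = [2520, 19845, 11907, 40824]
r5 m[wind→φ2] = [4, 8, 3, 6]
r5 m[wind→φ6] = [216, 504, 224, 168]
r5 m[rain→φ1] = [504, 96, 24, 64]
r5 m[rain→φ2] = [18144, 8748, 2268, 6048]
r5 m[rain→φ5] = [186624, 93312, 54432, 24192]
r5 m[ice→φ0] = [1, 1, 1, 1]
r6 m[φ0→sprk] = [8, 9, 7, 9]
r6 m[φ0→ice] = [145152, 163296, 71442, 127008]
r6 m[φ1→sprk] = [504, 2520, 1512, 4032]
r6 m[φ1→rain] = [2592, 2916, 2268, 1512]
r6 m[φ2→wind] = [69984, 163296, 72576, 54432]
r6 m[φ2→rain] = [72, 32, 24, 16]
r6 m[φ3→sprk] = [5, 7, 9, 9]
r6 m[φ4→sprk] = [7, 5, 6, 4]
r6 m[φ5→rain] = [7, 3, 1, 4]
r6 m[φ6→wind] = [4, 8, 3, 6]
r6 m[sprk→φ0] = [17640, 88200, 81648, 145152]
r6 m[sprk→φ1] = [280, 315, 378, 324]
r6 m[sprk→φ3] = [28224, 113400, 63504, 145152]
r6 m[sprk→φ4] = [20160, 158760, 95256, 326592]
r6 m[wind→φ2] = [4, 8, 3, 6]
r6 m[wind→φ6] = [69984, 163296, 72576, 54432]
r6 m[rain→φ1] = [504, 96, 24, 64]
r6 m[rain→φ2] = [18144, 8748, 2268, 6048]
r6 m[rain→φ5] = [186624, 93312, 54432, 24192]
r6 m[ice→φ0] = [1, 1, 1, 1]
r7 m[φ0→sprk] = [8, 9, 7, 9]
r7 m[φ0→ice] = [1161216, 1306368, 571536, 1016064]
r7 m[φ1→sprk] = [504, 2520, 1512, 4032]
r7 m[φ1→rain] = [2592, 2916, 2268, 1512]
r7 m[φ2→wind] = [69984, 163296, 72576, 54432]
r7 m[φ2→rain] = [72, 32, 24, 16]
r7 m[φ3→sprk] = [5, 7, 9, 9]
r7 m[φ4→sprk] = [7, 5, 6, 4]
r7 m[φ5→rain] = [7, 3, 1, 4]
r7 m[φ6→wind] = [4, 8, 3, 6]
r7 m[sprk→φ0] = [17640, 88200, 81648, 145152]
r7 m[sprk→φ1] = [280, 315, 378, 324]
r7 m[sprk→φ3] = [28224, 113400, 63504, 145152]
r7 m[sprk→φ4] = [20160, 158760, 95256, 326592]
r7 m[wind→φ2] = [4, 8, 3, 6]
r7 m[wind→φ6] = [69984, 163296, 72576, 54432]
r7 m[rain→φ1] = [504, 96, 24, 64]
r7 m[rain→φ2] = [18144, 8748, 2268, 6048]
r7 m[rain→φ5] = [186624, 93312, 54432, 24192]
r7 m[ice→φ0] = [1, 1, 1, 1]
r8 m[φ0→sprk] = [8, 9, 7, 9]
r8 m[φ0→ice] = [1161216, 1306368, 571536, 1016064]
r8 m[φ1→sprk] = [504, 2520, 1512, 4032]
r8 m[φ1→rain] = [2592, 2916, 2268, 1512]
r8 m[φ2→wind] = [69984, 163296, 72576, 54432]
r8 m[φ2→rain] = [72, 32, 24, 16]
r8 m[φ3→sprk] = [5, 7, 9, 9]
r8 m[φ4→sprk] = [7, 5, 6, 4]
r8 m[φ5→rain] = [7, 3, 1, 4]
r8 m[φ6→wind] = [4, 8, 3, 6]
r8 m[sprk→φ0] = [17640, 88200, 81648, 145152]
r8 m[sprk→φ1] = [280, 315, 378, 324]
r8 m[sprk→φ3] = [28224, 113400, 63504, 145152]
r8 m[sprk→φ4] = [20160, 158760, 95256, 326592]
r8 m[wind→φ2] = [4, 8, 3, 6]
r8 m[wind→φ6] = [69984, 163296, 72576, 54432]
r8 m[rain→φ1] = [504, 96, 24, 64]
r8 m[rain→φ2] = [18144, 8748, 2268, 6048]
r8 m[rain→φ5] = [186624, 93312, 54432, 24192]
r8 m[ice→φ0] = [1, 1, 1, 1]
fixed point reached at round 8
traceback from sprk: (sprk=3, wind=1, rain=0, ice=1), score=1306368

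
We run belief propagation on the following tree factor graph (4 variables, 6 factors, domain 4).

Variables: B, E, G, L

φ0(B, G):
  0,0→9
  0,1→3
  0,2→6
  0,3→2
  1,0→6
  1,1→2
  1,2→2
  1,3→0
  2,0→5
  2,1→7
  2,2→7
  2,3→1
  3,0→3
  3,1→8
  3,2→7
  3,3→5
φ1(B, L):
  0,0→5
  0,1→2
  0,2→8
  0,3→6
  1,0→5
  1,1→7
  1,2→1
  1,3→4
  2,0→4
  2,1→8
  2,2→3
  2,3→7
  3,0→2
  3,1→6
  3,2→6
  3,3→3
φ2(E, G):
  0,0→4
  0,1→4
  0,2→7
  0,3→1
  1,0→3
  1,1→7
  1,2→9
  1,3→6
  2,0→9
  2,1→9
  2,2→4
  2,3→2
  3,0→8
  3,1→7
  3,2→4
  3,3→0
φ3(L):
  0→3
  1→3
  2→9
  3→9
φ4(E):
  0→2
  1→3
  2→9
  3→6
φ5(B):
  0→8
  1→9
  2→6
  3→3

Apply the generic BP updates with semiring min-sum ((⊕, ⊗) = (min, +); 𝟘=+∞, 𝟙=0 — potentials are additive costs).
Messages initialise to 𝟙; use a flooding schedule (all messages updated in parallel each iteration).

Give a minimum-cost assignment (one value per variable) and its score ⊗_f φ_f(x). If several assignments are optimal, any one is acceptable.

assignment: (B=3, E=0, G=3, L=0); score = 16

init: all messages = 𝟙 over 4 values
r1 m[φ0→B] = [2, 0, 1, 3]
r1 m[φ0→G] = [3, 2, 2, 0]
r1 m[φ1→B] = [2, 1, 3, 2]
r1 m[φ1→L] = [2, 2, 1, 3]
r1 m[φ2→E] = [1, 3, 2, 0]
r1 m[φ2→G] = [3, 4, 4, 0]
r1 m[φ3→L] = [3, 3, 9, 9]
r1 m[φ4→E] = [2, 3, 9, 6]
r1 m[φ5→B] = [8, 9, 6, 3]
r1 m[B→φ0] = [0, 0, 0, 0]
r1 m[B→φ1] = [0, 0, 0, 0]
r1 m[B→φ5] = [0, 0, 0, 0]
r1 m[E→φ2] = [0, 0, 0, 0]
r1 m[E→φ4] = [0, 0, 0, 0]
r1 m[G→φ0] = [0, 0, 0, 0]
r1 m[G→φ2] = [0, 0, 0, 0]
r1 m[L→φ1] = [0, 0, 0, 0]
r1 m[L→φ3] = [0, 0, 0, 0]
r2 m[φ0→B] = [2, 0, 1, 3]
r2 m[φ0→G] = [3, 2, 2, 0]
r2 m[φ1→B] = [2, 1, 3, 2]
r2 m[φ1→L] = [2, 2, 1, 3]
r2 m[φ2→E] = [1, 3, 2, 0]
r2 m[φ2→G] = [3, 4, 4, 0]
r2 m[φ3→L] = [3, 3, 9, 9]
r2 m[φ4→E] = [2, 3, 9, 6]
r2 m[φ5→B] = [8, 9, 6, 3]
r2 m[B→φ0] = [10, 10, 9, 5]
r2 m[B→φ1] = [10, 9, 7, 6]
r2 m[B→φ5] = [4, 1, 4, 5]
r2 m[E→φ2] = [2, 3, 9, 6]
r2 m[E→φ4] = [1, 3, 2, 0]
r2 m[G→φ0] = [3, 4, 4, 0]
r2 m[G→φ2] = [3, 2, 2, 0]
r2 m[L→φ1] = [3, 3, 9, 9]
r2 m[L→φ3] = [2, 2, 1, 3]
r3 m[φ0→B] = [2, 0, 1, 5]
r3 m[φ0→G] = [8, 12, 12, 10]
r3 m[φ1→B] = [5, 8, 7, 5]
r3 m[φ1→L] = [8, 12, 10, 9]
r3 m[φ2→E] = [1, 6, 2, 0]
r3 m[φ2→G] = [6, 6, 9, 3]
r3 m[φ3→L] = [3, 3, 9, 9]
r3 m[φ4→E] = [2, 3, 9, 6]
r3 m[φ5→B] = [8, 9, 6, 3]
r3 m[B→φ0] = [10, 10, 9, 5]
r3 m[B→φ1] = [10, 9, 7, 6]
r3 m[B→φ5] = [4, 1, 4, 5]
r3 m[E→φ2] = [2, 3, 9, 6]
r3 m[E→φ4] = [1, 3, 2, 0]
r3 m[G→φ0] = [3, 4, 4, 0]
r3 m[G→φ2] = [3, 2, 2, 0]
r3 m[L→φ1] = [3, 3, 9, 9]
r3 m[L→φ3] = [2, 2, 1, 3]
r4 m[φ0→B] = [2, 0, 1, 5]
r4 m[φ0→G] = [8, 12, 12, 10]
r4 m[φ1→B] = [5, 8, 7, 5]
r4 m[φ1→L] = [8, 12, 10, 9]
r4 m[φ2→E] = [1, 6, 2, 0]
r4 m[φ2→G] = [6, 6, 9, 3]
r4 m[φ3→L] = [3, 3, 9, 9]
r4 m[φ4→E] = [2, 3, 9, 6]
r4 m[φ5→B] = [8, 9, 6, 3]
r4 m[B→φ0] = [13, 17, 13, 8]
r4 m[B→φ1] = [10, 9, 7, 8]
r4 m[B→φ5] = [7, 8, 8, 10]
r4 m[E→φ2] = [2, 3, 9, 6]
r4 m[E→φ4] = [1, 6, 2, 0]
r4 m[G→φ0] = [6, 6, 9, 3]
r4 m[G→φ2] = [8, 12, 12, 10]
r4 m[L→φ1] = [3, 3, 9, 9]
r4 m[L→φ3] = [8, 12, 10, 9]
r5 m[φ0→B] = [5, 3, 4, 8]
r5 m[φ0→G] = [11, 16, 15, 13]
r5 m[φ1→B] = [5, 8, 7, 5]
r5 m[φ1→L] = [10, 12, 10, 11]
r5 m[φ2→E] = [11, 11, 12, 10]
r5 m[φ2→G] = [6, 6, 9, 3]
r5 m[φ3→L] = [3, 3, 9, 9]
r5 m[φ4→E] = [2, 3, 9, 6]
r5 m[φ5→B] = [8, 9, 6, 3]
r5 m[B→φ0] = [13, 17, 13, 8]
r5 m[B→φ1] = [10, 9, 7, 8]
r5 m[B→φ5] = [7, 8, 8, 10]
r5 m[E→φ2] = [2, 3, 9, 6]
r5 m[E→φ4] = [1, 6, 2, 0]
r5 m[G→φ0] = [6, 6, 9, 3]
r5 m[G→φ2] = [8, 12, 12, 10]
r5 m[L→φ1] = [3, 3, 9, 9]
r5 m[L→φ3] = [8, 12, 10, 9]
r6 m[φ0→B] = [5, 3, 4, 8]
r6 m[φ0→G] = [11, 16, 15, 13]
r6 m[φ1→B] = [5, 8, 7, 5]
r6 m[φ1→L] = [10, 12, 10, 11]
r6 m[φ2→E] = [11, 11, 12, 10]
r6 m[φ2→G] = [6, 6, 9, 3]
r6 m[φ3→L] = [3, 3, 9, 9]
r6 m[φ4→E] = [2, 3, 9, 6]
r6 m[φ5→B] = [8, 9, 6, 3]
r6 m[B→φ0] = [13, 17, 13, 8]
r6 m[B→φ1] = [13, 12, 10, 11]
r6 m[B→φ5] = [10, 11, 11, 13]
r6 m[E→φ2] = [2, 3, 9, 6]
r6 m[E→φ4] = [11, 11, 12, 10]
r6 m[G→φ0] = [6, 6, 9, 3]
r6 m[G→φ2] = [11, 16, 15, 13]
r6 m[L→φ1] = [3, 3, 9, 9]
r6 m[L→φ3] = [10, 12, 10, 11]
r7 m[φ0→B] = [5, 3, 4, 8]
r7 m[φ0→G] = [11, 16, 15, 13]
r7 m[φ1→B] = [5, 8, 7, 5]
r7 m[φ1→L] = [13, 15, 13, 14]
r7 m[φ2→E] = [14, 14, 15, 13]
r7 m[φ2→G] = [6, 6, 9, 3]
r7 m[φ3→L] = [3, 3, 9, 9]
r7 m[φ4→E] = [2, 3, 9, 6]
r7 m[φ5→B] = [8, 9, 6, 3]
r7 m[B→φ0] = [13, 17, 13, 8]
r7 m[B→φ1] = [13, 12, 10, 11]
r7 m[B→φ5] = [10, 11, 11, 13]
r7 m[E→φ2] = [2, 3, 9, 6]
r7 m[E→φ4] = [11, 11, 12, 10]
r7 m[G→φ0] = [6, 6, 9, 3]
r7 m[G→φ2] = [11, 16, 15, 13]
r7 m[L→φ1] = [3, 3, 9, 9]
r7 m[L→φ3] = [10, 12, 10, 11]
r8 m[φ0→B] = [5, 3, 4, 8]
r8 m[φ0→G] = [11, 16, 15, 13]
r8 m[φ1→B] = [5, 8, 7, 5]
r8 m[φ1→L] = [13, 15, 13, 14]
r8 m[φ2→E] = [14, 14, 15, 13]
r8 m[φ2→G] = [6, 6, 9, 3]
r8 m[φ3→L] = [3, 3, 9, 9]
r8 m[φ4→E] = [2, 3, 9, 6]
r8 m[φ5→B] = [8, 9, 6, 3]
r8 m[B→φ0] = [13, 17, 13, 8]
r8 m[B→φ1] = [13, 12, 10, 11]
r8 m[B→φ5] = [10, 11, 11, 13]
r8 m[E→φ2] = [2, 3, 9, 6]
r8 m[E→φ4] = [14, 14, 15, 13]
r8 m[G→φ0] = [6, 6, 9, 3]
r8 m[G→φ2] = [11, 16, 15, 13]
r8 m[L→φ1] = [3, 3, 9, 9]
r8 m[L→φ3] = [13, 15, 13, 14]
r9 m[φ0→B] = [5, 3, 4, 8]
r9 m[φ0→G] = [11, 16, 15, 13]
r9 m[φ1→B] = [5, 8, 7, 5]
r9 m[φ1→L] = [13, 15, 13, 14]
r9 m[φ2→E] = [14, 14, 15, 13]
r9 m[φ2→G] = [6, 6, 9, 3]
r9 m[φ3→L] = [3, 3, 9, 9]
r9 m[φ4→E] = [2, 3, 9, 6]
r9 m[φ5→B] = [8, 9, 6, 3]
r9 m[B→φ0] = [13, 17, 13, 8]
r9 m[B→φ1] = [13, 12, 10, 11]
r9 m[B→φ5] = [10, 11, 11, 13]
r9 m[E→φ2] = [2, 3, 9, 6]
r9 m[E→φ4] = [14, 14, 15, 13]
r9 m[G→φ0] = [6, 6, 9, 3]
r9 m[G→φ2] = [11, 16, 15, 13]
r9 m[L→φ1] = [3, 3, 9, 9]
r9 m[L→φ3] = [13, 15, 13, 14]
fixed point reached at round 9
traceback from B: (B=3, E=0, G=3, L=0), score=16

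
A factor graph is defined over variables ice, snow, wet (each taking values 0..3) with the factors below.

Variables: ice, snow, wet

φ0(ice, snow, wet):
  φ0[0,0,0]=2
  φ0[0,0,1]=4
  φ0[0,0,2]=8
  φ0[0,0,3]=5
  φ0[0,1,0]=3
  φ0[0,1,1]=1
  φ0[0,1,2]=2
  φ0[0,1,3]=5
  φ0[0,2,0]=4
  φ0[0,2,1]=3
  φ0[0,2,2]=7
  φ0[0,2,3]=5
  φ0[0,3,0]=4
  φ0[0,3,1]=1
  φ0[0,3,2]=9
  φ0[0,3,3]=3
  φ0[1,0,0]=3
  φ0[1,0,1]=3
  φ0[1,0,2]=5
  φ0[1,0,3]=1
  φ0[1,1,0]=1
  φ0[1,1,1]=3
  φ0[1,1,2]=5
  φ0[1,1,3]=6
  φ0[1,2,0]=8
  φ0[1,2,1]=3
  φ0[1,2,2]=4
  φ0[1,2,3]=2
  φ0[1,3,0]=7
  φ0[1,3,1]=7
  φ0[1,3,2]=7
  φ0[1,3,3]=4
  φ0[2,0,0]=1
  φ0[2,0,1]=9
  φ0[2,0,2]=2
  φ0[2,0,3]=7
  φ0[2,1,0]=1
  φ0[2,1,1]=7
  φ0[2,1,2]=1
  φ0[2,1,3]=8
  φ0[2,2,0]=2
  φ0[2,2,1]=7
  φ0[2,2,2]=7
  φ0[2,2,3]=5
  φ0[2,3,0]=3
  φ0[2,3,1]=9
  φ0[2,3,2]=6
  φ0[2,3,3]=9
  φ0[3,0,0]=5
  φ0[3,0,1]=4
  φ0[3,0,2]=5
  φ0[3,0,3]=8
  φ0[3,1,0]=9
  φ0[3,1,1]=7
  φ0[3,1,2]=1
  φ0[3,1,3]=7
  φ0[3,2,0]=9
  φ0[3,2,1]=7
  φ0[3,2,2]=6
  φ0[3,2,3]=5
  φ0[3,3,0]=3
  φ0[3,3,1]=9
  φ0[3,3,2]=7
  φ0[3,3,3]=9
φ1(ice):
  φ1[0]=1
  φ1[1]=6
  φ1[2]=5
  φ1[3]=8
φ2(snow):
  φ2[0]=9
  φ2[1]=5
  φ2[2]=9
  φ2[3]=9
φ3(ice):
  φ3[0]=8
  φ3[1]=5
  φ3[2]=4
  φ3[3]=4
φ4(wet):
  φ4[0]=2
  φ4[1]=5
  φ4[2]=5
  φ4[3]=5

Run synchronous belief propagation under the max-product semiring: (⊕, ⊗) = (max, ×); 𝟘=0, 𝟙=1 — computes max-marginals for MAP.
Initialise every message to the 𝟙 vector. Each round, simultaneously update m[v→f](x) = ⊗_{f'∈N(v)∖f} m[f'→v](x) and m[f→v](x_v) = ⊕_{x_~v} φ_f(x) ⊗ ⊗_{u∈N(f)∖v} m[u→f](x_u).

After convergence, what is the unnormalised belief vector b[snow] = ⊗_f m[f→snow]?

init: all messages = 𝟙 over 4 values
r1 m[φ0→ice] = [9, 8, 9, 9]
r1 m[φ0→snow] = [9, 9, 9, 9]
r1 m[φ0→wet] = [9, 9, 9, 9]
r1 m[φ1→ice] = [1, 6, 5, 8]
r1 m[φ2→snow] = [9, 5, 9, 9]
r1 m[φ3→ice] = [8, 5, 4, 4]
r1 m[φ4→wet] = [2, 5, 5, 5]
r1 m[ice→φ0] = [1, 1, 1, 1]
r1 m[ice→φ1] = [1, 1, 1, 1]
r1 m[ice→φ3] = [1, 1, 1, 1]
r1 m[snow→φ0] = [1, 1, 1, 1]
r1 m[snow→φ2] = [1, 1, 1, 1]
r1 m[wet→φ0] = [1, 1, 1, 1]
r1 m[wet→φ4] = [1, 1, 1, 1]
r2 m[φ0→ice] = [9, 8, 9, 9]
r2 m[φ0→snow] = [9, 9, 9, 9]
r2 m[φ0→wet] = [9, 9, 9, 9]
r2 m[φ1→ice] = [1, 6, 5, 8]
r2 m[φ2→snow] = [9, 5, 9, 9]
r2 m[φ3→ice] = [8, 5, 4, 4]
r2 m[φ4→wet] = [2, 5, 5, 5]
r2 m[ice→φ0] = [8, 30, 20, 32]
r2 m[ice→φ1] = [72, 40, 36, 36]
r2 m[ice→φ3] = [9, 48, 45, 72]
r2 m[snow→φ0] = [9, 5, 9, 9]
r2 m[snow→φ2] = [9, 9, 9, 9]
r2 m[wet→φ0] = [2, 5, 5, 5]
r2 m[wet→φ4] = [9, 9, 9, 9]
r3 m[φ0→ice] = [405, 315, 405, 405]
r3 m[φ0→snow] = [1280, 1120, 1120, 1440]
r3 m[φ0→wet] = [2592, 2592, 2016, 2592]
r3 m[φ1→ice] = [1, 6, 5, 8]
r3 m[φ2→snow] = [9, 5, 9, 9]
r3 m[φ3→ice] = [8, 5, 4, 4]
r3 m[φ4→wet] = [2, 5, 5, 5]
r3 m[ice→φ0] = [8, 30, 20, 32]
r3 m[ice→φ1] = [72, 40, 36, 36]
r3 m[ice→φ3] = [9, 48, 45, 72]
r3 m[snow→φ0] = [9, 5, 9, 9]
r3 m[snow→φ2] = [9, 9, 9, 9]
r3 m[wet→φ0] = [2, 5, 5, 5]
r3 m[wet→φ4] = [9, 9, 9, 9]
r4 m[φ0→ice] = [405, 315, 405, 405]
r4 m[φ0→snow] = [1280, 1120, 1120, 1440]
r4 m[φ0→wet] = [2592, 2592, 2016, 2592]
r4 m[φ1→ice] = [1, 6, 5, 8]
r4 m[φ2→snow] = [9, 5, 9, 9]
r4 m[φ3→ice] = [8, 5, 4, 4]
r4 m[φ4→wet] = [2, 5, 5, 5]
r4 m[ice→φ0] = [8, 30, 20, 32]
r4 m[ice→φ1] = [3240, 1575, 1620, 1620]
r4 m[ice→φ3] = [405, 1890, 2025, 3240]
r4 m[snow→φ0] = [9, 5, 9, 9]
r4 m[snow→φ2] = [1280, 1120, 1120, 1440]
r4 m[wet→φ0] = [2, 5, 5, 5]
r4 m[wet→φ4] = [2592, 2592, 2016, 2592]
r5 m[φ0→ice] = [405, 315, 405, 405]
r5 m[φ0→snow] = [1280, 1120, 1120, 1440]
r5 m[φ0→wet] = [2592, 2592, 2016, 2592]
r5 m[φ1→ice] = [1, 6, 5, 8]
r5 m[φ2→snow] = [9, 5, 9, 9]
r5 m[φ3→ice] = [8, 5, 4, 4]
r5 m[φ4→wet] = [2, 5, 5, 5]
r5 m[ice→φ0] = [8, 30, 20, 32]
r5 m[ice→φ1] = [3240, 1575, 1620, 1620]
r5 m[ice→φ3] = [405, 1890, 2025, 3240]
r5 m[snow→φ0] = [9, 5, 9, 9]
r5 m[snow→φ2] = [1280, 1120, 1120, 1440]
r5 m[wet→φ0] = [2, 5, 5, 5]
r5 m[wet→φ4] = [2592, 2592, 2016, 2592]
fixed point reached at round 5
b[snow] = ⊗ incoming = [11520, 5600, 10080, 12960]

b[snow] = [11520, 5600, 10080, 12960]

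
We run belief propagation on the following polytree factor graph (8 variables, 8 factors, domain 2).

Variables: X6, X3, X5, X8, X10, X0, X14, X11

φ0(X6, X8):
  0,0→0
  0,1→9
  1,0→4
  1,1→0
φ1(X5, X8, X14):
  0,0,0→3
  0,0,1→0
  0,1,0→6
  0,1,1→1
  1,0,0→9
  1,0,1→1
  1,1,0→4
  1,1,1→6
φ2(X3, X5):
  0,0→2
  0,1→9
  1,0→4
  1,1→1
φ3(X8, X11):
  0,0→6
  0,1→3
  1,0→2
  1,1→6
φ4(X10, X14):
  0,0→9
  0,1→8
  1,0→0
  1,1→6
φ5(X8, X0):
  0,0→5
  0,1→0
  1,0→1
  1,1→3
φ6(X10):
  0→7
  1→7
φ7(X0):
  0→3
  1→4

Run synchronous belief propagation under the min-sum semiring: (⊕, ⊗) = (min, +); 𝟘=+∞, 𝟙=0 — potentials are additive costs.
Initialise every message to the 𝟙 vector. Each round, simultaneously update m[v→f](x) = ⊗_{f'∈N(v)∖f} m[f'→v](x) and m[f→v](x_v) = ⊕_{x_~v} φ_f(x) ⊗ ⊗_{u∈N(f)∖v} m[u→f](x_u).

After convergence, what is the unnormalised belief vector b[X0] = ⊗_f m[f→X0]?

init: all messages = 𝟙 over 2 values
r1 m[φ0→X6] = [0, 0]
r1 m[φ0→X8] = [0, 0]
r1 m[φ1→X5] = [0, 1]
r1 m[φ1→X8] = [0, 1]
r1 m[φ1→X14] = [3, 0]
r1 m[φ2→X3] = [2, 1]
r1 m[φ2→X5] = [2, 1]
r1 m[φ3→X8] = [3, 2]
r1 m[φ3→X11] = [2, 3]
r1 m[φ4→X10] = [8, 0]
r1 m[φ4→X14] = [0, 6]
r1 m[φ5→X8] = [0, 1]
r1 m[φ5→X0] = [1, 0]
r1 m[φ6→X10] = [7, 7]
r1 m[φ7→X0] = [3, 4]
r1 m[X6→φ0] = [0, 0]
r1 m[X3→φ2] = [0, 0]
r1 m[X5→φ1] = [0, 0]
r1 m[X5→φ2] = [0, 0]
r1 m[X8→φ0] = [0, 0]
r1 m[X8→φ1] = [0, 0]
r1 m[X8→φ3] = [0, 0]
r1 m[X8→φ5] = [0, 0]
r1 m[X10→φ4] = [0, 0]
r1 m[X10→φ6] = [0, 0]
r1 m[X0→φ5] = [0, 0]
r1 m[X0→φ7] = [0, 0]
r1 m[X14→φ1] = [0, 0]
r1 m[X14→φ4] = [0, 0]
r1 m[X11→φ3] = [0, 0]
r2 m[φ0→X6] = [0, 0]
r2 m[φ0→X8] = [0, 0]
r2 m[φ1→X5] = [0, 1]
r2 m[φ1→X8] = [0, 1]
r2 m[φ1→X14] = [3, 0]
r2 m[φ2→X3] = [2, 1]
r2 m[φ2→X5] = [2, 1]
r2 m[φ3→X8] = [3, 2]
r2 m[φ3→X11] = [2, 3]
r2 m[φ4→X10] = [8, 0]
r2 m[φ4→X14] = [0, 6]
r2 m[φ5→X8] = [0, 1]
r2 m[φ5→X0] = [1, 0]
r2 m[φ6→X10] = [7, 7]
r2 m[φ7→X0] = [3, 4]
r2 m[X6→φ0] = [0, 0]
r2 m[X3→φ2] = [0, 0]
r2 m[X5→φ1] = [2, 1]
r2 m[X5→φ2] = [0, 1]
r2 m[X8→φ0] = [3, 4]
r2 m[X8→φ1] = [3, 3]
r2 m[X8→φ3] = [0, 2]
r2 m[X8→φ5] = [3, 3]
r2 m[X10→φ4] = [7, 7]
r2 m[X10→φ6] = [8, 0]
r2 m[X0→φ5] = [3, 4]
r2 m[X0→φ7] = [1, 0]
r2 m[X14→φ1] = [0, 6]
r2 m[X14→φ4] = [3, 0]
r2 m[X11→φ3] = [0, 0]
r3 m[φ0→X6] = [3, 4]
r3 m[φ0→X8] = [0, 0]
r3 m[φ1→X5] = [6, 7]
r3 m[φ1→X8] = [5, 5]
r3 m[φ1→X14] = [8, 5]
r3 m[φ2→X3] = [2, 2]
r3 m[φ2→X5] = [2, 1]
r3 m[φ3→X8] = [3, 2]
r3 m[φ3→X11] = [4, 3]
r3 m[φ4→X10] = [8, 3]
r3 m[φ4→X14] = [7, 13]
r3 m[φ5→X8] = [4, 4]
r3 m[φ5→X0] = [4, 3]
r3 m[φ6→X10] = [7, 7]
r3 m[φ7→X0] = [3, 4]
r3 m[X6→φ0] = [0, 0]
r3 m[X3→φ2] = [0, 0]
r3 m[X5→φ1] = [2, 1]
r3 m[X5→φ2] = [0, 1]
r3 m[X8→φ0] = [3, 4]
r3 m[X8→φ1] = [3, 3]
r3 m[X8→φ3] = [0, 2]
r3 m[X8→φ5] = [3, 3]
r3 m[X10→φ4] = [7, 7]
r3 m[X10→φ6] = [8, 0]
r3 m[X0→φ5] = [3, 4]
r3 m[X0→φ7] = [1, 0]
r3 m[X14→φ1] = [0, 6]
r3 m[X14→φ4] = [3, 0]
r3 m[X11→φ3] = [0, 0]
r4 m[φ0→X6] = [3, 4]
r4 m[φ0→X8] = [0, 0]
r4 m[φ1→X5] = [6, 7]
r4 m[φ1→X8] = [5, 5]
r4 m[φ1→X14] = [8, 5]
r4 m[φ2→X3] = [2, 2]
r4 m[φ2→X5] = [2, 1]
r4 m[φ3→X8] = [3, 2]
r4 m[φ3→X11] = [4, 3]
r4 m[φ4→X10] = [8, 3]
r4 m[φ4→X14] = [7, 13]
r4 m[φ5→X8] = [4, 4]
r4 m[φ5→X0] = [4, 3]
r4 m[φ6→X10] = [7, 7]
r4 m[φ7→X0] = [3, 4]
r4 m[X6→φ0] = [0, 0]
r4 m[X3→φ2] = [0, 0]
r4 m[X5→φ1] = [2, 1]
r4 m[X5→φ2] = [6, 7]
r4 m[X8→φ0] = [12, 11]
r4 m[X8→φ1] = [7, 6]
r4 m[X8→φ3] = [9, 9]
r4 m[X8→φ5] = [8, 7]
r4 m[X10→φ4] = [7, 7]
r4 m[X10→φ6] = [8, 3]
r4 m[X0→φ5] = [3, 4]
r4 m[X0→φ7] = [4, 3]
r4 m[X14→φ1] = [7, 13]
r4 m[X14→φ4] = [8, 5]
r4 m[X11→φ3] = [0, 0]
r5 m[φ0→X6] = [12, 11]
r5 m[φ0→X8] = [0, 0]
r5 m[φ1→X5] = [17, 17]
r5 m[φ1→X8] = [12, 12]
r5 m[φ1→X14] = [11, 9]
r5 m[φ2→X3] = [8, 8]
r5 m[φ2→X5] = [2, 1]
r5 m[φ3→X8] = [3, 2]
r5 m[φ3→X11] = [11, 12]
r5 m[φ4→X10] = [13, 8]
r5 m[φ4→X14] = [7, 13]
r5 m[φ5→X8] = [4, 4]
r5 m[φ5→X0] = [8, 8]
r5 m[φ6→X10] = [7, 7]
r5 m[φ7→X0] = [3, 4]
r5 m[X6→φ0] = [0, 0]
r5 m[X3→φ2] = [0, 0]
r5 m[X5→φ1] = [2, 1]
r5 m[X5→φ2] = [6, 7]
r5 m[X8→φ0] = [12, 11]
r5 m[X8→φ1] = [7, 6]
r5 m[X8→φ3] = [9, 9]
r5 m[X8→φ5] = [8, 7]
r5 m[X10→φ4] = [7, 7]
r5 m[X10→φ6] = [8, 3]
r5 m[X0→φ5] = [3, 4]
r5 m[X0→φ7] = [4, 3]
r5 m[X14→φ1] = [7, 13]
r5 m[X14→φ4] = [8, 5]
r5 m[X11→φ3] = [0, 0]
r6 m[φ0→X6] = [12, 11]
r6 m[φ0→X8] = [0, 0]
r6 m[φ1→X5] = [17, 17]
r6 m[φ1→X8] = [12, 12]
r6 m[φ1→X14] = [11, 9]
r6 m[φ2→X3] = [8, 8]
r6 m[φ2→X5] = [2, 1]
r6 m[φ3→X8] = [3, 2]
r6 m[φ3→X11] = [11, 12]
r6 m[φ4→X10] = [13, 8]
r6 m[φ4→X14] = [7, 13]
r6 m[φ5→X8] = [4, 4]
r6 m[φ5→X0] = [8, 8]
r6 m[φ6→X10] = [7, 7]
r6 m[φ7→X0] = [3, 4]
r6 m[X6→φ0] = [0, 0]
r6 m[X3→φ2] = [0, 0]
r6 m[X5→φ1] = [2, 1]
r6 m[X5→φ2] = [17, 17]
r6 m[X8→φ0] = [19, 18]
r6 m[X8→φ1] = [7, 6]
r6 m[X8→φ3] = [16, 16]
r6 m[X8→φ5] = [15, 14]
r6 m[X10→φ4] = [7, 7]
r6 m[X10→φ6] = [13, 8]
r6 m[X0→φ5] = [3, 4]
r6 m[X0→φ7] = [8, 8]
r6 m[X14→φ1] = [7, 13]
r6 m[X14→φ4] = [11, 9]
r6 m[X11→φ3] = [0, 0]
r7 m[φ0→X6] = [19, 18]
r7 m[φ0→X8] = [0, 0]
r7 m[φ1→X5] = [17, 17]
r7 m[φ1→X8] = [12, 12]
r7 m[φ1→X14] = [11, 9]
r7 m[φ2→X3] = [19, 18]
r7 m[φ2→X5] = [2, 1]
r7 m[φ3→X8] = [3, 2]
r7 m[φ3→X11] = [18, 19]
r7 m[φ4→X10] = [17, 11]
r7 m[φ4→X14] = [7, 13]
r7 m[φ5→X8] = [4, 4]
r7 m[φ5→X0] = [15, 15]
r7 m[φ6→X10] = [7, 7]
r7 m[φ7→X0] = [3, 4]
r7 m[X6→φ0] = [0, 0]
r7 m[X3→φ2] = [0, 0]
r7 m[X5→φ1] = [2, 1]
r7 m[X5→φ2] = [17, 17]
r7 m[X8→φ0] = [19, 18]
r7 m[X8→φ1] = [7, 6]
r7 m[X8→φ3] = [16, 16]
r7 m[X8→φ5] = [15, 14]
r7 m[X10→φ4] = [7, 7]
r7 m[X10→φ6] = [13, 8]
r7 m[X0→φ5] = [3, 4]
r7 m[X0→φ7] = [8, 8]
r7 m[X14→φ1] = [7, 13]
r7 m[X14→φ4] = [11, 9]
r7 m[X11→φ3] = [0, 0]
r8 m[φ0→X6] = [19, 18]
r8 m[φ0→X8] = [0, 0]
r8 m[φ1→X5] = [17, 17]
r8 m[φ1→X8] = [12, 12]
r8 m[φ1→X14] = [11, 9]
r8 m[φ2→X3] = [19, 18]
r8 m[φ2→X5] = [2, 1]
r8 m[φ3→X8] = [3, 2]
r8 m[φ3→X11] = [18, 19]
r8 m[φ4→X10] = [17, 11]
r8 m[φ4→X14] = [7, 13]
r8 m[φ5→X8] = [4, 4]
r8 m[φ5→X0] = [15, 15]
r8 m[φ6→X10] = [7, 7]
r8 m[φ7→X0] = [3, 4]
r8 m[X6→φ0] = [0, 0]
r8 m[X3→φ2] = [0, 0]
r8 m[X5→φ1] = [2, 1]
r8 m[X5→φ2] = [17, 17]
r8 m[X8→φ0] = [19, 18]
r8 m[X8→φ1] = [7, 6]
r8 m[X8→φ3] = [16, 16]
r8 m[X8→φ5] = [15, 14]
r8 m[X10→φ4] = [7, 7]
r8 m[X10→φ6] = [17, 11]
r8 m[X0→φ5] = [3, 4]
r8 m[X0→φ7] = [15, 15]
r8 m[X14→φ1] = [7, 13]
r8 m[X14→φ4] = [11, 9]
r8 m[X11→φ3] = [0, 0]
r9 m[φ0→X6] = [19, 18]
r9 m[φ0→X8] = [0, 0]
r9 m[φ1→X5] = [17, 17]
r9 m[φ1→X8] = [12, 12]
r9 m[φ1→X14] = [11, 9]
r9 m[φ2→X3] = [19, 18]
r9 m[φ2→X5] = [2, 1]
r9 m[φ3→X8] = [3, 2]
r9 m[φ3→X11] = [18, 19]
r9 m[φ4→X10] = [17, 11]
r9 m[φ4→X14] = [7, 13]
r9 m[φ5→X8] = [4, 4]
r9 m[φ5→X0] = [15, 15]
r9 m[φ6→X10] = [7, 7]
r9 m[φ7→X0] = [3, 4]
r9 m[X6→φ0] = [0, 0]
r9 m[X3→φ2] = [0, 0]
r9 m[X5→φ1] = [2, 1]
r9 m[X5→φ2] = [17, 17]
r9 m[X8→φ0] = [19, 18]
r9 m[X8→φ1] = [7, 6]
r9 m[X8→φ3] = [16, 16]
r9 m[X8→φ5] = [15, 14]
r9 m[X10→φ4] = [7, 7]
r9 m[X10→φ6] = [17, 11]
r9 m[X0→φ5] = [3, 4]
r9 m[X0→φ7] = [15, 15]
r9 m[X14→φ1] = [7, 13]
r9 m[X14→φ4] = [11, 9]
r9 m[X11→φ3] = [0, 0]
fixed point reached at round 9
b[X0] = ⊗ incoming = [18, 19]

b[X0] = [18, 19]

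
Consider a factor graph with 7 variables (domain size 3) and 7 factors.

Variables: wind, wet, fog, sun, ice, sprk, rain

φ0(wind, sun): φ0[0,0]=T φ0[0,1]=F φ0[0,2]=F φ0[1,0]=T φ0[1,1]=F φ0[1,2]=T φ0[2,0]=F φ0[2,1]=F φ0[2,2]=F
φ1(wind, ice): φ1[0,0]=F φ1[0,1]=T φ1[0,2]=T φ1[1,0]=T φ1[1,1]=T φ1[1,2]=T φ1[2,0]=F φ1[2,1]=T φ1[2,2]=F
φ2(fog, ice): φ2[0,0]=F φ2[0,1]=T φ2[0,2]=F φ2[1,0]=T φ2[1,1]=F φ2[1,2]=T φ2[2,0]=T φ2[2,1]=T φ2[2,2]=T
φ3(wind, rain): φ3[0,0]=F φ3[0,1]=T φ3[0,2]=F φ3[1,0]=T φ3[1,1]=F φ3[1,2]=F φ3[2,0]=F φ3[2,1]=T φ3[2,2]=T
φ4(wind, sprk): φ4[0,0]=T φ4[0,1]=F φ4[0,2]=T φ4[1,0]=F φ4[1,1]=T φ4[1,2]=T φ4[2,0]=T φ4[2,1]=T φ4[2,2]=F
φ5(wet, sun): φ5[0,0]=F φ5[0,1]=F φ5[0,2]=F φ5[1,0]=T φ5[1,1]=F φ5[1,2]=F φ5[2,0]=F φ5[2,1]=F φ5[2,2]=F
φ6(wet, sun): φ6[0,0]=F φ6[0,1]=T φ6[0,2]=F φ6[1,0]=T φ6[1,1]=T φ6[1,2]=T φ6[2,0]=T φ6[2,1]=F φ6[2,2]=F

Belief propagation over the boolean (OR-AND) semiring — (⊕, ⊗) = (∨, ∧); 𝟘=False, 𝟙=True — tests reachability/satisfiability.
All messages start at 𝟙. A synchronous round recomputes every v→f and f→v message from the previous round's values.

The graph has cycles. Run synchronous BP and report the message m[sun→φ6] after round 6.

message @ round 6 = [T, F, F]

init: all messages = 𝟙 over 3 values
r1 m[φ0→wind] = [T, T, F]
r1 m[φ0→sun] = [T, F, T]
r1 m[φ1→wind] = [T, T, T]
r1 m[φ1→ice] = [T, T, T]
r1 m[φ2→fog] = [T, T, T]
r1 m[φ2→ice] = [T, T, T]
r1 m[φ3→wind] = [T, T, T]
r1 m[φ3→rain] = [T, T, T]
r1 m[φ4→wind] = [T, T, T]
r1 m[φ4→sprk] = [T, T, T]
r1 m[φ5→wet] = [F, T, F]
r1 m[φ5→sun] = [T, F, F]
r1 m[φ6→wet] = [T, T, T]
r1 m[φ6→sun] = [T, T, T]
r1 m[wind→φ0] = [T, T, T]
r1 m[wind→φ1] = [T, T, T]
r1 m[wind→φ3] = [T, T, T]
r1 m[wind→φ4] = [T, T, T]
r1 m[wet→φ5] = [T, T, T]
r1 m[wet→φ6] = [T, T, T]
r1 m[fog→φ2] = [T, T, T]
r1 m[sun→φ0] = [T, T, T]
r1 m[sun→φ5] = [T, T, T]
r1 m[sun→φ6] = [T, T, T]
r1 m[ice→φ1] = [T, T, T]
r1 m[ice→φ2] = [T, T, T]
r1 m[sprk→φ4] = [T, T, T]
r1 m[rain→φ3] = [T, T, T]
r2 m[φ0→wind] = [T, T, F]
r2 m[φ0→sun] = [T, F, T]
r2 m[φ1→wind] = [T, T, T]
r2 m[φ1→ice] = [T, T, T]
r2 m[φ2→fog] = [T, T, T]
r2 m[φ2→ice] = [T, T, T]
r2 m[φ3→wind] = [T, T, T]
r2 m[φ3→rain] = [T, T, T]
r2 m[φ4→wind] = [T, T, T]
r2 m[φ4→sprk] = [T, T, T]
r2 m[φ5→wet] = [F, T, F]
r2 m[φ5→sun] = [T, F, F]
r2 m[φ6→wet] = [T, T, T]
r2 m[φ6→sun] = [T, T, T]
r2 m[wind→φ0] = [T, T, T]
r2 m[wind→φ1] = [T, T, F]
r2 m[wind→φ3] = [T, T, F]
r2 m[wind→φ4] = [T, T, F]
r2 m[wet→φ5] = [T, T, T]
r2 m[wet→φ6] = [F, T, F]
r2 m[fog→φ2] = [T, T, T]
r2 m[sun→φ0] = [T, F, F]
r2 m[sun→φ5] = [T, F, T]
r2 m[sun→φ6] = [T, F, F]
r2 m[ice→φ1] = [T, T, T]
r2 m[ice→φ2] = [T, T, T]
r2 m[sprk→φ4] = [T, T, T]
r2 m[rain→φ3] = [T, T, T]
r3 m[φ0→wind] = [T, T, F]
r3 m[φ0→sun] = [T, F, T]
r3 m[φ1→wind] = [T, T, T]
r3 m[φ1→ice] = [T, T, T]
r3 m[φ2→fog] = [T, T, T]
r3 m[φ2→ice] = [T, T, T]
r3 m[φ3→wind] = [T, T, T]
r3 m[φ3→rain] = [T, T, F]
r3 m[φ4→wind] = [T, T, T]
r3 m[φ4→sprk] = [T, T, T]
r3 m[φ5→wet] = [F, T, F]
r3 m[φ5→sun] = [T, F, F]
r3 m[φ6→wet] = [F, T, T]
r3 m[φ6→sun] = [T, T, T]
r3 m[wind→φ0] = [T, T, T]
r3 m[wind→φ1] = [T, T, F]
r3 m[wind→φ3] = [T, T, F]
r3 m[wind→φ4] = [T, T, F]
r3 m[wet→φ5] = [T, T, T]
r3 m[wet→φ6] = [F, T, F]
r3 m[fog→φ2] = [T, T, T]
r3 m[sun→φ0] = [T, F, F]
r3 m[sun→φ5] = [T, F, T]
r3 m[sun→φ6] = [T, F, F]
r3 m[ice→φ1] = [T, T, T]
r3 m[ice→φ2] = [T, T, T]
r3 m[sprk→φ4] = [T, T, T]
r3 m[rain→φ3] = [T, T, T]
r4 m[φ0→wind] = [T, T, F]
r4 m[φ0→sun] = [T, F, T]
r4 m[φ1→wind] = [T, T, T]
r4 m[φ1→ice] = [T, T, T]
r4 m[φ2→fog] = [T, T, T]
r4 m[φ2→ice] = [T, T, T]
r4 m[φ3→wind] = [T, T, T]
r4 m[φ3→rain] = [T, T, F]
r4 m[φ4→wind] = [T, T, T]
r4 m[φ4→sprk] = [T, T, T]
r4 m[φ5→wet] = [F, T, F]
r4 m[φ5→sun] = [T, F, F]
r4 m[φ6→wet] = [F, T, T]
r4 m[φ6→sun] = [T, T, T]
r4 m[wind→φ0] = [T, T, T]
r4 m[wind→φ1] = [T, T, F]
r4 m[wind→φ3] = [T, T, F]
r4 m[wind→φ4] = [T, T, F]
r4 m[wet→φ5] = [F, T, T]
r4 m[wet→φ6] = [F, T, F]
r4 m[fog→φ2] = [T, T, T]
r4 m[sun→φ0] = [T, F, F]
r4 m[sun→φ5] = [T, F, T]
r4 m[sun→φ6] = [T, F, F]
r4 m[ice→φ1] = [T, T, T]
r4 m[ice→φ2] = [T, T, T]
r4 m[sprk→φ4] = [T, T, T]
r4 m[rain→φ3] = [T, T, T]
r5 m[φ0→wind] = [T, T, F]
r5 m[φ0→sun] = [T, F, T]
r5 m[φ1→wind] = [T, T, T]
r5 m[φ1→ice] = [T, T, T]
r5 m[φ2→fog] = [T, T, T]
r5 m[φ2→ice] = [T, T, T]
r5 m[φ3→wind] = [T, T, T]
r5 m[φ3→rain] = [T, T, F]
r5 m[φ4→wind] = [T, T, T]
r5 m[φ4→sprk] = [T, T, T]
r5 m[φ5→wet] = [F, T, F]
r5 m[φ5→sun] = [T, F, F]
r5 m[φ6→wet] = [F, T, T]
r5 m[φ6→sun] = [T, T, T]
r5 m[wind→φ0] = [T, T, T]
r5 m[wind→φ1] = [T, T, F]
r5 m[wind→φ3] = [T, T, F]
r5 m[wind→φ4] = [T, T, F]
r5 m[wet→φ5] = [F, T, T]
r5 m[wet→φ6] = [F, T, F]
r5 m[fog→φ2] = [T, T, T]
r5 m[sun→φ0] = [T, F, F]
r5 m[sun→φ5] = [T, F, T]
r5 m[sun→φ6] = [T, F, F]
r5 m[ice→φ1] = [T, T, T]
r5 m[ice→φ2] = [T, T, T]
r5 m[sprk→φ4] = [T, T, T]
r5 m[rain→φ3] = [T, T, T]
r6 m[φ0→wind] = [T, T, F]
r6 m[φ0→sun] = [T, F, T]
r6 m[φ1→wind] = [T, T, T]
r6 m[φ1→ice] = [T, T, T]
r6 m[φ2→fog] = [T, T, T]
r6 m[φ2→ice] = [T, T, T]
r6 m[φ3→wind] = [T, T, T]
r6 m[φ3→rain] = [T, T, F]
r6 m[φ4→wind] = [T, T, T]
r6 m[φ4→sprk] = [T, T, T]
r6 m[φ5→wet] = [F, T, F]
r6 m[φ5→sun] = [T, F, F]
r6 m[φ6→wet] = [F, T, T]
r6 m[φ6→sun] = [T, T, T]
r6 m[wind→φ0] = [T, T, T]
r6 m[wind→φ1] = [T, T, F]
r6 m[wind→φ3] = [T, T, F]
r6 m[wind→φ4] = [T, T, F]
r6 m[wet→φ5] = [F, T, T]
r6 m[wet→φ6] = [F, T, F]
r6 m[fog→φ2] = [T, T, T]
r6 m[sun→φ0] = [T, F, F]
r6 m[sun→φ5] = [T, F, T]
r6 m[sun→φ6] = [T, F, F]
r6 m[ice→φ1] = [T, T, T]
r6 m[ice→φ2] = [T, T, T]
r6 m[sprk→φ4] = [T, T, T]
r6 m[rain→φ3] = [T, T, T]
fixed point reached at round 5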